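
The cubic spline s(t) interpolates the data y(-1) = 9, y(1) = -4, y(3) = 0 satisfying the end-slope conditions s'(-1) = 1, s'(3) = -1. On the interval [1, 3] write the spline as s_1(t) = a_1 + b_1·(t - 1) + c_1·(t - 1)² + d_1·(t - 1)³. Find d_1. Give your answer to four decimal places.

-2.0938

Let σ_i = s''(x_i). Step sizes h_i = 2, 2; slopes of the chords Δ_i = (y_(i+1) - y_i)/h_i = -13/2, 2.
  2·σ_0 + 8·σ_1 + 2·σ_2 = 6(Δ_1 - Δ_0) = 51
Clamped end conditions give two more equations: 2h_0·σ_0 + h_0·σ_1 = 6(Δ_0 - s'(-1)) = -45 and h_1·σ_1 + 2h_1·σ_2 = 6(s'(3) - Δ_1) = -18.
Hence σ_0 = -145/8, σ_1 = 55/4, σ_2 = -91/8.
On [1, 3], with s_1(t) = a_1 + b_1·(t - 1) + c_1·(t - 1)² + d_1·(t - 1)³: c_1 = σ_1/2 = 55/8, d_1 = (σ_2 - σ_1)/(6h_1) = -67/32, b_1 = Δ_1 - h_1(2σ_1 + σ_2)/6 = -27/8.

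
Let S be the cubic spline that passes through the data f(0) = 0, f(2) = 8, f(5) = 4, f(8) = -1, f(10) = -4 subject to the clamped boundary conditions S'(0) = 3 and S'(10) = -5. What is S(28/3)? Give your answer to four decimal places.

Write M_i for S''(x_i). With h_i = 2, 3, 3, 2 and divided differences Δ_i = 4, -4/3, -5/3, -3/2, the continuity of S' gives the tridiagonal system
  2·M_0 + 10·M_1 + 3·M_2 = 6(Δ_1 - Δ_0) = -32
  3·M_1 + 12·M_2 + 3·M_3 = 6(Δ_2 - Δ_1) = -2
  3·M_2 + 10·M_3 + 2·M_4 = 6(Δ_3 - Δ_2) = 1
Clamped end conditions give two more equations: 2h_0·M_0 + h_0·M_1 = 6(Δ_0 - S'(0)) = 6 and h_3·M_3 + 2h_3·M_4 = 6(S'(10) - Δ_3) = -21.
Solving the tridiagonal system: M_0 = 85/24, M_1 = -49/12, M_2 = 7/12, M_3 = 13/12, M_4 = -139/24.
On [8, 10], S(x) = -1 - 7/24·(x - 8) + 13/24·(x - 8)² - 55/96·(x - 8)³.
With (x - 8) = 4/3: S(28/3) = -289/162.

-1.7840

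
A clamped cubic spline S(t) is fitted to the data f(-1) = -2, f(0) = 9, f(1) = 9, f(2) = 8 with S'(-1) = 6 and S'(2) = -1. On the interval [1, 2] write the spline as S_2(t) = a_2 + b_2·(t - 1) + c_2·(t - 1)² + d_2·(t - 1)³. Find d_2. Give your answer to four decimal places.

Put m_i = S'' at the i-th knot. Here h = (1, 1, 1) and Δ = (11, 0, -1), so the interior equations h_(i-1)·m_(i-1) + 2(h_(i-1)+h_i)·m_i + h_i·m_(i+1) = 6(Δ_i − Δ_(i-1)) read
  1·m_0 + 4·m_1 + 1·m_2 = 6(Δ_1 - Δ_0) = -66
  1·m_1 + 4·m_2 + 1·m_3 = 6(Δ_2 - Δ_1) = -6
Clamped end conditions give two more equations: 2h_0·m_0 + h_0·m_1 = 6(Δ_0 - S'(-1)) = 30 and h_2·m_2 + 2h_2·m_3 = 6(S'(2) - Δ_2) = 0.
Hence m_0 = 82/3, m_1 = -74/3, m_2 = 16/3, m_3 = -8/3.
On [1, 2], with S_2(t) = a_2 + b_2·(t - 1) + c_2·(t - 1)² + d_2·(t - 1)³: c_2 = m_2/2 = 8/3, d_2 = (m_3 - m_2)/(6h_2) = -4/3, b_2 = Δ_2 - h_2(2m_2 + m_3)/6 = -7/3.

-1.3333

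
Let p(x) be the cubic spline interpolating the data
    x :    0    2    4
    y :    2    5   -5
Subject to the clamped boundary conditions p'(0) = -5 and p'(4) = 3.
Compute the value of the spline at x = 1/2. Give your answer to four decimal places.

1.2617

Write M_i for p''(x_i). With h_i = 2, 2 and divided differences Δ_i = 3/2, -5, the continuity of p' gives the tridiagonal system
  2·M_0 + 8·M_1 + 2·M_2 = 6(Δ_1 - Δ_0) = -39
Clamped end conditions give two more equations: 2h_0·M_0 + h_0·M_1 = 6(Δ_0 - p'(0)) = 39 and h_1·M_1 + 2h_1·M_2 = 6(p'(4) - Δ_1) = 48.
Hence M_0 = 133/8, M_1 = -55/4, M_2 = 151/8.
On [0, 2], p(x) = 2 - 5·x + 133/16·x² - 81/32·x³.
With x = 1/2: p(1/2) = 323/256.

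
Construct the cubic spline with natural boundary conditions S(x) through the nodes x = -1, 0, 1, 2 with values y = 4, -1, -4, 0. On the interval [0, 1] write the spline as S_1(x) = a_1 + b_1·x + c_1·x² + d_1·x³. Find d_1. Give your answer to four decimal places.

Let σ_i = S''(x_i). Step sizes h_i = 1, 1, 1; slopes of the chords Δ_i = (y_(i+1) - y_i)/h_i = -5, -3, 4.
  1·σ_0 + 4·σ_1 + 1·σ_2 = 6(Δ_1 - Δ_0) = 12
  1·σ_1 + 4·σ_2 + 1·σ_3 = 6(Δ_2 - Δ_1) = 42
Natural end conditions: σ_0 = σ_3 = 0.
Forward elimination and back-substitution give σ_0 = 0, σ_1 = 2/5, σ_2 = 52/5, σ_3 = 0.
On [0, 1], with S_1(x) = a_1 + b_1·x + c_1·x² + d_1·x³: c_1 = σ_1/2 = 1/5, d_1 = (σ_2 - σ_1)/(6h_1) = 5/3, b_1 = Δ_1 - h_1(2σ_1 + σ_2)/6 = -73/15.

1.6667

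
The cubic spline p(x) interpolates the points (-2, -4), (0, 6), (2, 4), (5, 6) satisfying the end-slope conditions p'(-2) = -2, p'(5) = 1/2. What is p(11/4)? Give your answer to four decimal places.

3.4897

Write m_i for p''(x_i). With h_i = 2, 2, 3 and divided differences Δ_i = 5, -1, 2/3, the continuity of p' gives the tridiagonal system
  2·m_0 + 8·m_1 + 2·m_2 = 6(Δ_1 - Δ_0) = -36
  2·m_1 + 10·m_2 + 3·m_3 = 6(Δ_2 - Δ_1) = 10
Clamped end conditions give two more equations: 2h_0·m_0 + h_0·m_1 = 6(Δ_0 - p'(-2)) = 42 and h_2·m_2 + 2h_2·m_3 = 6(p'(5) - Δ_2) = -1.
Solving: m_0 = 557/37, m_1 = -337/37, m_2 = 125/37, m_3 = -206/111.
On [2, 5], p(x) = 4 - 66/37·(x - 2) + 125/74·(x - 2)² - 581/1998·(x - 2)³.
With (x - 2) = 3/4: p(11/4) = 16527/4736.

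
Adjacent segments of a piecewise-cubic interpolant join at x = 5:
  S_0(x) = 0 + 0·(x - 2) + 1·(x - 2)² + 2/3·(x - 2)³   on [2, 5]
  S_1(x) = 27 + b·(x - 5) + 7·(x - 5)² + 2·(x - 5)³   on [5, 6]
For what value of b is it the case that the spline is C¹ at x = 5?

24

S_0'(x) = 0 + 2·(x - 2) + 2·(x - 2)², so S_0'(5) = 24. On the right, S_1'(5) = b, so b = 24.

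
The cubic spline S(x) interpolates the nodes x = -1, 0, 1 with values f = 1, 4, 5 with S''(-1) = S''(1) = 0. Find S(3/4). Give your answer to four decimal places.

Let M_i = S''(x_i). Step sizes h_i = 1, 1; slopes of the chords Δ_i = (y_(i+1) - y_i)/h_i = 3, 1.
  1·M_0 + 4·M_1 + 1·M_2 = 6(Δ_1 - Δ_0) = -12
Natural end conditions: M_0 = M_2 = 0.
Solving the tridiagonal system: M_0 = 0, M_1 = -3, M_2 = 0.
On [0, 1], S(x) = 4 + 2·x - 3/2·x² + 1/2·x³.
With x = 3/4: S(3/4) = 623/128.

4.8672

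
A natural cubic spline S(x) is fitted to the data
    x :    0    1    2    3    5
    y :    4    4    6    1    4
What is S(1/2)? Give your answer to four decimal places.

3.5879

Let m_i = S''(x_i). Step sizes h_i = 1, 1, 1, 2; slopes of the chords Δ_i = (y_(i+1) - y_i)/h_i = 0, 2, -5, 3/2.
  1·m_0 + 4·m_1 + 1·m_2 = 6(Δ_1 - Δ_0) = 12
  1·m_1 + 4·m_2 + 1·m_3 = 6(Δ_2 - Δ_1) = -42
  1·m_2 + 6·m_3 + 2·m_4 = 6(Δ_3 - Δ_2) = 39
Natural end conditions: m_0 = m_4 = 0.
Hence m_0 = 0, m_1 = 567/86, m_2 = -618/43, m_3 = 765/86, m_4 = 0.
On [0, 1], S(x) = 4 - 189/172·x + 0·x² + 189/172·x³.
With x = 1/2: S(1/2) = 4937/1376.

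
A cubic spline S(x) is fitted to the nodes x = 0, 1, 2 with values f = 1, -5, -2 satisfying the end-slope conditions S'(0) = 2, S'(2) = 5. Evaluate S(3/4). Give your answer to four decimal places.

-3.4063

Let m_i = S''(x_i). Step sizes h_i = 1, 1; slopes of the chords Δ_i = (y_(i+1) - y_i)/h_i = -6, 3.
  1·m_0 + 4·m_1 + 1·m_2 = 6(Δ_1 - Δ_0) = 54
Clamped end conditions give two more equations: 2h_0·m_0 + h_0·m_1 = 6(Δ_0 - S'(0)) = -48 and h_1·m_1 + 2h_1·m_2 = 6(S'(2) - Δ_1) = 12.
Solving the tridiagonal system: m_0 = -36, m_1 = 24, m_2 = -6.
On [0, 1], S(x) = 1 + 2·x - 18·x² + 10·x³.
With x = 3/4: S(3/4) = -109/32.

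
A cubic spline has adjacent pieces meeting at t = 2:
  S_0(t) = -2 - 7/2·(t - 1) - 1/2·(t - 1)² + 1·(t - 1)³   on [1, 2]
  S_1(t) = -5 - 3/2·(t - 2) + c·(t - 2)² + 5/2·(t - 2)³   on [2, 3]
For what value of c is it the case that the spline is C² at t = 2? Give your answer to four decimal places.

S_0''(t) = -1 + 6·(t - 1), so S_0''(2) = 5. On the right, S_1''(2) = 2c, so c = 5/2.

2.5000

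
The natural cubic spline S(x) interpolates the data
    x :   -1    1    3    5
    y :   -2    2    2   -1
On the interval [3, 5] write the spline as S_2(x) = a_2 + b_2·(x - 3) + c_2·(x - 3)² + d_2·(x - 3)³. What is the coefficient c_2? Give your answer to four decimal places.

Put m_i = S'' at the i-th knot. Here h = (2, 2, 2) and Δ = (2, 0, -3/2), so the interior equations h_(i-1)·m_(i-1) + 2(h_(i-1)+h_i)·m_i + h_i·m_(i+1) = 6(Δ_i − Δ_(i-1)) read
  2·m_0 + 8·m_1 + 2·m_2 = 6(Δ_1 - Δ_0) = -12
  2·m_1 + 8·m_2 + 2·m_3 = 6(Δ_2 - Δ_1) = -9
Natural end conditions: m_0 = m_3 = 0.
Solving the tridiagonal system: m_0 = 0, m_1 = -13/10, m_2 = -4/5, m_3 = 0.
On [3, 5], with S_2(x) = a_2 + b_2·(x - 3) + c_2·(x - 3)² + d_2·(x - 3)³: c_2 = m_2/2 = -2/5, d_2 = (m_3 - m_2)/(6h_2) = 1/15, b_2 = Δ_2 - h_2(2m_2 + m_3)/6 = -29/30.

-0.4000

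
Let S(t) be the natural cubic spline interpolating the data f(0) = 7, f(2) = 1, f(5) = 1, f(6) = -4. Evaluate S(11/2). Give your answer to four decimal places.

Let σ_i = S''(x_i). Step sizes h_i = 2, 3, 1; slopes of the chords Δ_i = (y_(i+1) - y_i)/h_i = -3, 0, -5.
  2·σ_0 + 10·σ_1 + 3·σ_2 = 6(Δ_1 - Δ_0) = 18
  3·σ_1 + 8·σ_2 + 1·σ_3 = 6(Δ_2 - Δ_1) = -30
Natural end conditions: σ_0 = σ_3 = 0.
Forward elimination and back-substitution give σ_0 = 0, σ_1 = 234/71, σ_2 = -354/71, σ_3 = 0.
On [5, 6], S(t) = 1 - 237/71·(t - 5) - 177/71·(t - 5)² + 59/71·(t - 5)³.
With (t - 5) = 1/2: S(11/2) = -675/568.

-1.1884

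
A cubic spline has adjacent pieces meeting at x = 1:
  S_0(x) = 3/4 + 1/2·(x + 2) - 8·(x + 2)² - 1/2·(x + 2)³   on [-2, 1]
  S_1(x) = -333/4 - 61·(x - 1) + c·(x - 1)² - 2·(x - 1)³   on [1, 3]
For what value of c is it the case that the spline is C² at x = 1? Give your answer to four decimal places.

-12.5000

S_0''(x) = -16 - 3·(x + 2), so S_0''(1) = -25. On the right, S_1''(1) = 2c, so c = -25/2.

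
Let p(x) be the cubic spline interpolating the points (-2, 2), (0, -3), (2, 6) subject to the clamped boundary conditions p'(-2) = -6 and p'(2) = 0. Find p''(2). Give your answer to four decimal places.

-10.5000

Let M_i = p''(x_i). Step sizes h_i = 2, 2; slopes of the chords Δ_i = (y_(i+1) - y_i)/h_i = -5/2, 9/2.
  2·M_0 + 8·M_1 + 2·M_2 = 6(Δ_1 - Δ_0) = 42
Clamped end conditions give two more equations: 2h_0·M_0 + h_0·M_1 = 6(Δ_0 - p'(-2)) = 21 and h_1·M_1 + 2h_1·M_2 = 6(p'(2) - Δ_1) = -27.
Hence M_0 = 3/2, M_1 = 15/2, M_2 = -21/2.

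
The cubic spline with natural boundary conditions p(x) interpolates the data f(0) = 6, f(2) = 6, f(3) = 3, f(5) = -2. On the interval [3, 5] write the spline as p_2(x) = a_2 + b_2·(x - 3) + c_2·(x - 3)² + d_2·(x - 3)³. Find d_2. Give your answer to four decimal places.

-0.0857

With M_i denoting the second derivative at x_i, h_i = 2, 1, 2, and Δ_i = (y_(i+1) − y_i)/h_i = 0, -3, -5/2:
  2·M_0 + 6·M_1 + 1·M_2 = 6(Δ_1 - Δ_0) = -18
  1·M_1 + 6·M_2 + 2·M_3 = 6(Δ_2 - Δ_1) = 3
Natural end conditions: M_0 = M_3 = 0.
Solving: M_0 = 0, M_1 = -111/35, M_2 = 36/35, M_3 = 0.
On [3, 5], with p_2(x) = a_2 + b_2·(x - 3) + c_2·(x - 3)² + d_2·(x - 3)³: c_2 = M_2/2 = 18/35, d_2 = (M_3 - M_2)/(6h_2) = -3/35, b_2 = Δ_2 - h_2(2M_2 + M_3)/6 = -223/70.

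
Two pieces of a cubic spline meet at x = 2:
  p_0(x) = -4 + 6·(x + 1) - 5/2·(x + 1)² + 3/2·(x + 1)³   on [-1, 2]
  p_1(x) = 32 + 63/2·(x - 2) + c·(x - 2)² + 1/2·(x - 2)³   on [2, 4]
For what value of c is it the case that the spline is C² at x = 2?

11

p_0''(x) = -5 + 9·(x + 1), so p_0''(2) = 22. On the right, p_1''(2) = 2c, so c = 11.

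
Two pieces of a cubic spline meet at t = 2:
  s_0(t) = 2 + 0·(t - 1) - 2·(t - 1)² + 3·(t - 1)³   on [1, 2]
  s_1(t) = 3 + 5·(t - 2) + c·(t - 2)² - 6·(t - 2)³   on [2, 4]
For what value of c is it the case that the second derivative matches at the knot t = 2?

s_0''(t) = -4 + 18·(t - 1), so s_0''(2) = 14. On the right, s_1''(2) = 2c, so c = 7.

7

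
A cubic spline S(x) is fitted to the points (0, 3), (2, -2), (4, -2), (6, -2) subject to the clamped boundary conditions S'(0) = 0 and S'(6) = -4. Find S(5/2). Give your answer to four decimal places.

-2.7844

With σ_i denoting the second derivative at x_i, h_i = 2, 2, 2, and Δ_i = (y_(i+1) − y_i)/h_i = -5/2, 0, 0:
  2·σ_0 + 8·σ_1 + 2·σ_2 = 6(Δ_1 - Δ_0) = 15
  2·σ_1 + 8·σ_2 + 2·σ_3 = 6(Δ_2 - Δ_1) = 0
Clamped end conditions give two more equations: 2h_0·σ_0 + h_0·σ_1 = 6(Δ_0 - S'(0)) = -15 and h_2·σ_2 + 2h_2·σ_3 = 6(S'(6) - Δ_2) = -24.
Forward elimination and back-substitution give σ_0 = -157/30, σ_1 = 89/30, σ_2 = 13/15, σ_3 = -193/30.
On [2, 4], S(x) = -2 - 34/15·(x - 2) + 89/60·(x - 2)² - 7/40·(x - 2)³.
With (x - 2) = 1/2: S(5/2) = -891/320.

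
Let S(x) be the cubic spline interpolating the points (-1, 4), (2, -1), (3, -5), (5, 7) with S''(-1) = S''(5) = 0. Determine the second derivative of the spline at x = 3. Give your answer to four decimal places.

10.5106

Write M_i for S''(x_i). With h_i = 3, 1, 2 and divided differences Δ_i = -5/3, -4, 6, the continuity of S' gives the tridiagonal system
  3·M_0 + 8·M_1 + 1·M_2 = 6(Δ_1 - Δ_0) = -14
  1·M_1 + 6·M_2 + 2·M_3 = 6(Δ_2 - Δ_1) = 60
Natural end conditions: M_0 = M_3 = 0.
Solving: M_0 = 0, M_1 = -144/47, M_2 = 494/47, M_3 = 0.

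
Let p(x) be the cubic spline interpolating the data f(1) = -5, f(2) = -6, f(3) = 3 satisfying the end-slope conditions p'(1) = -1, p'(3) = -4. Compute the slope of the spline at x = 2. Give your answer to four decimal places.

7.2500

Write m_i for p''(x_i). With h_i = 1, 1 and divided differences Δ_i = -1, 9, the continuity of p' gives the tridiagonal system
  1·m_0 + 4·m_1 + 1·m_2 = 6(Δ_1 - Δ_0) = 60
Clamped end conditions give two more equations: 2h_0·m_0 + h_0·m_1 = 6(Δ_0 - p'(1)) = 0 and h_1·m_1 + 2h_1·m_2 = 6(p'(3) - Δ_1) = -78.
Solving: m_0 = -33/2, m_1 = 33, m_2 = -111/2.
On [2, 3], p'(x) = b_1 + 2c_1·(x - 2) + 3d_1·(x - 2)² with b_1 = Δ_1 - h_1(2m_1 + m_2)/6 = 29/4, c_1 = m_1/2 = 33/2, d_1 = (m_2 - m_1)/(6h_1) = -59/4. So p'(2) = 29/4.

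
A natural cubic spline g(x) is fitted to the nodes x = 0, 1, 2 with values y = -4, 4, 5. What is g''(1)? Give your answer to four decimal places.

Put M_i = g'' at the i-th knot. Here h = (1, 1) and Δ = (8, 1), so the interior equations h_(i-1)·M_(i-1) + 2(h_(i-1)+h_i)·M_i + h_i·M_(i+1) = 6(Δ_i − Δ_(i-1)) read
  1·M_0 + 4·M_1 + 1·M_2 = 6(Δ_1 - Δ_0) = -42
Natural end conditions: M_0 = M_2 = 0.
Solving: M_0 = 0, M_1 = -21/2, M_2 = 0.

-10.5000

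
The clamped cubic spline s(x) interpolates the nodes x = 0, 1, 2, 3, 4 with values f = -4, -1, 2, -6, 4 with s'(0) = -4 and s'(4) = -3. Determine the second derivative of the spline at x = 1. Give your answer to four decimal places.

Write M_i for s''(x_i). With h_i = 1, 1, 1, 1 and divided differences Δ_i = 3, 3, -8, 10, the continuity of s' gives the tridiagonal system
  1·M_0 + 4·M_1 + 1·M_2 = 6(Δ_1 - Δ_0) = 0
  1·M_1 + 4·M_2 + 1·M_3 = 6(Δ_2 - Δ_1) = -66
  1·M_2 + 4·M_3 + 1·M_4 = 6(Δ_3 - Δ_2) = 108
Clamped end conditions give two more equations: 2h_0·M_0 + h_0·M_1 = 6(Δ_0 - s'(0)) = 42 and h_3·M_3 + 2h_3·M_4 = 6(s'(4) - Δ_3) = -78.
Solving the tridiagonal system: M_0 = 79/4, M_1 = 5/2, M_2 = -119/4, M_3 = 101/2, M_4 = -257/4.

2.5000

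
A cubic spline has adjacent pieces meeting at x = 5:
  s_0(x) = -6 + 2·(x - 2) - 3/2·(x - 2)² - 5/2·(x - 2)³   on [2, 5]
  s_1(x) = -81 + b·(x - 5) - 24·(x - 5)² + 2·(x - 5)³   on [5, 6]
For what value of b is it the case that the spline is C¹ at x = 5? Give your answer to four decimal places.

-74.5000

s_0'(x) = 2 - 3·(x - 2) - 15/2·(x - 2)², so s_0'(5) = -149/2. On the right, s_1'(5) = b, so b = -149/2.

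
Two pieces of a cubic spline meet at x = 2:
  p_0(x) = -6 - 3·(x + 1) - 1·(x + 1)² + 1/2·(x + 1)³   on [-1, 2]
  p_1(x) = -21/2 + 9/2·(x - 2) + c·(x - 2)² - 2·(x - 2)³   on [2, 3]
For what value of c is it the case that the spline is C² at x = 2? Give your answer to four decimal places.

3.5000

p_0''(x) = -2 + 3·(x + 1), so p_0''(2) = 7. On the right, p_1''(2) = 2c, so c = 7/2.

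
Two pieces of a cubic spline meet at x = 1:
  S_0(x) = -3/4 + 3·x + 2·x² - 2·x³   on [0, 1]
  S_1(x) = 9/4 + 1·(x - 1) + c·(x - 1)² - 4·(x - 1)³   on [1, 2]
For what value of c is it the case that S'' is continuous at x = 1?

S_0''(x) = 4 - 12·x, so S_0''(1) = -8. On the right, S_1''(1) = 2c, so c = -4.

-4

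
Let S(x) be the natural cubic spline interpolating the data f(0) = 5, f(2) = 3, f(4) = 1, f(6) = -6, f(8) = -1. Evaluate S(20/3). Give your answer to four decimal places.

-5.6561

Write M_i for S''(x_i). With h_i = 2, 2, 2, 2 and divided differences Δ_i = -1, -1, -7/2, 5/2, the continuity of S' gives the tridiagonal system
  2·M_0 + 8·M_1 + 2·M_2 = 6(Δ_1 - Δ_0) = 0
  2·M_1 + 8·M_2 + 2·M_3 = 6(Δ_2 - Δ_1) = -15
  2·M_2 + 8·M_3 + 2·M_4 = 6(Δ_3 - Δ_2) = 36
Natural end conditions: M_0 = M_4 = 0.
Forward elimination and back-substitution give M_0 = 0, M_1 = 6/7, M_2 = -24/7, M_3 = 75/14, M_4 = 0.
On [6, 8], S(x) = -6 - 15/14·(x - 6) + 75/28·(x - 6)² - 25/56·(x - 6)³.
With (x - 6) = 2/3: S(20/3) = -1069/189.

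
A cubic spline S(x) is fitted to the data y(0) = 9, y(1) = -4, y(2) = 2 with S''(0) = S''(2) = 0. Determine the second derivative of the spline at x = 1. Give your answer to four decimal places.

28.5000

With M_i denoting the second derivative at x_i, h_i = 1, 1, and Δ_i = (y_(i+1) − y_i)/h_i = -13, 6:
  1·M_0 + 4·M_1 + 1·M_2 = 6(Δ_1 - Δ_0) = 114
Natural end conditions: M_0 = M_2 = 0.
Forward elimination and back-substitution give M_0 = 0, M_1 = 57/2, M_2 = 0.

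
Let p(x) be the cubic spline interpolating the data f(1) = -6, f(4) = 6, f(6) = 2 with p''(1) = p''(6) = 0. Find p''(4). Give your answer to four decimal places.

-3.6000

Let m_i = p''(x_i). Step sizes h_i = 3, 2; slopes of the chords Δ_i = (y_(i+1) - y_i)/h_i = 4, -2.
  3·m_0 + 10·m_1 + 2·m_2 = 6(Δ_1 - Δ_0) = -36
Natural end conditions: m_0 = m_2 = 0.
Forward elimination and back-substitution give m_0 = 0, m_1 = -18/5, m_2 = 0.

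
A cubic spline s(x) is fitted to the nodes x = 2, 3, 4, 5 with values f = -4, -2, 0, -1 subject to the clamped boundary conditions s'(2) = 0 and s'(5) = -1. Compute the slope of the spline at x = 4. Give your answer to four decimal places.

Write M_i for s''(x_i). With h_i = 1, 1, 1 and divided differences Δ_i = 2, 2, -1, the continuity of s' gives the tridiagonal system
  1·M_0 + 4·M_1 + 1·M_2 = 6(Δ_1 - Δ_0) = 0
  1·M_1 + 4·M_2 + 1·M_3 = 6(Δ_2 - Δ_1) = -18
Clamped end conditions give two more equations: 2h_0·M_0 + h_0·M_1 = 6(Δ_0 - s'(2)) = 12 and h_2·M_2 + 2h_2·M_3 = 6(s'(5) - Δ_2) = 0.
Hence M_0 = 92/15, M_1 = -4/15, M_2 = -76/15, M_3 = 38/15.
On [4, 5], s'(x) = b_2 + 2c_2·(x - 4) + 3d_2·(x - 4)² with b_2 = Δ_2 - h_2(2M_2 + M_3)/6 = 4/15, c_2 = M_2/2 = -38/15, d_2 = (M_3 - M_2)/(6h_2) = 19/15. So s'(4) = 4/15.

0.2667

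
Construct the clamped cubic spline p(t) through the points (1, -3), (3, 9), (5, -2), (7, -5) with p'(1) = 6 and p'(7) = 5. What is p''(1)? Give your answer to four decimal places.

5.4667

Let m_i = p''(x_i). Step sizes h_i = 2, 2, 2; slopes of the chords Δ_i = (y_(i+1) - y_i)/h_i = 6, -11/2, -3/2.
  2·m_0 + 8·m_1 + 2·m_2 = 6(Δ_1 - Δ_0) = -69
  2·m_1 + 8·m_2 + 2·m_3 = 6(Δ_2 - Δ_1) = 24
Clamped end conditions give two more equations: 2h_0·m_0 + h_0·m_1 = 6(Δ_0 - p'(1)) = 0 and h_2·m_2 + 2h_2·m_3 = 6(p'(7) - Δ_2) = 39.
Hence m_0 = 82/15, m_1 = -164/15, m_2 = 113/30, m_3 = 118/15.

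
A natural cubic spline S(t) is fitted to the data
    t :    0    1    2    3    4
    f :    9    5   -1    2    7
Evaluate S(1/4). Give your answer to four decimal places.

Let M_i = S''(x_i). Step sizes h_i = 1, 1, 1, 1; slopes of the chords Δ_i = (y_(i+1) - y_i)/h_i = -4, -6, 3, 5.
  1·M_0 + 4·M_1 + 1·M_2 = 6(Δ_1 - Δ_0) = -12
  1·M_1 + 4·M_2 + 1·M_3 = 6(Δ_2 - Δ_1) = 54
  1·M_2 + 4·M_3 + 1·M_4 = 6(Δ_3 - Δ_2) = 12
Natural end conditions: M_0 = M_4 = 0.
Solving the tridiagonal system: M_0 = 0, M_1 = -48/7, M_2 = 108/7, M_3 = -6/7, M_4 = 0.
On [0, 1], S(t) = 9 - 20/7·t + 0·t² - 8/7·t³.
With t = 1/4: S(1/4) = 463/56.

8.2679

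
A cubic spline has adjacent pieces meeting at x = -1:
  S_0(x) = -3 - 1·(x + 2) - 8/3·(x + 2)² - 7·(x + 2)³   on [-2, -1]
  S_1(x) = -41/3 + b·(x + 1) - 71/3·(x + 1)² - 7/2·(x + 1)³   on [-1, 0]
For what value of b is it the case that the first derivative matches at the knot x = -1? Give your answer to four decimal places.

S_0'(x) = -1 - 16/3·(x + 2) - 21·(x + 2)², so S_0'(-1) = -82/3. On the right, S_1'(-1) = b, so b = -82/3.

-27.3333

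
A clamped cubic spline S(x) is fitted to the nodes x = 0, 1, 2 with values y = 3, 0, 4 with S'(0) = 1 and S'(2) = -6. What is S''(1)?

28

Write σ_i for S''(x_i). With h_i = 1, 1 and divided differences Δ_i = -3, 4, the continuity of S' gives the tridiagonal system
  1·σ_0 + 4·σ_1 + 1·σ_2 = 6(Δ_1 - Δ_0) = 42
Clamped end conditions give two more equations: 2h_0·σ_0 + h_0·σ_1 = 6(Δ_0 - S'(0)) = -24 and h_1·σ_1 + 2h_1·σ_2 = 6(S'(2) - Δ_1) = -60.
Hence σ_0 = -26, σ_1 = 28, σ_2 = -44.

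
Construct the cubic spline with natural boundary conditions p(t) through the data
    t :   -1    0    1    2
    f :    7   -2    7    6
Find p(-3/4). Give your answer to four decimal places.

With M_i denoting the second derivative at x_i, h_i = 1, 1, 1, and Δ_i = (y_(i+1) − y_i)/h_i = -9, 9, -1:
  1·M_0 + 4·M_1 + 1·M_2 = 6(Δ_1 - Δ_0) = 108
  1·M_1 + 4·M_2 + 1·M_3 = 6(Δ_2 - Δ_1) = -60
Natural end conditions: M_0 = M_3 = 0.
Forward elimination and back-substitution give M_0 = 0, M_1 = 164/5, M_2 = -116/5, M_3 = 0.
On [-1, 0], p(t) = 7 - 217/15·(t + 1) + 0·(t + 1)² + 82/15·(t + 1)³.
With (t + 1) = 1/4: p(-3/4) = 111/32.

3.4688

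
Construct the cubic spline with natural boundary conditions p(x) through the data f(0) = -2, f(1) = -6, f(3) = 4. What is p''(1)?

Let m_i = p''(x_i). Step sizes h_i = 1, 2; slopes of the chords Δ_i = (y_(i+1) - y_i)/h_i = -4, 5.
  1·m_0 + 6·m_1 + 2·m_2 = 6(Δ_1 - Δ_0) = 54
Natural end conditions: m_0 = m_2 = 0.
Solving: m_0 = 0, m_1 = 9, m_2 = 0.

9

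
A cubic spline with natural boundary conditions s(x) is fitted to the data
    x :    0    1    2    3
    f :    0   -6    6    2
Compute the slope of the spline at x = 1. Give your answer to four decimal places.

5.7333

With m_i denoting the second derivative at x_i, h_i = 1, 1, 1, and Δ_i = (y_(i+1) − y_i)/h_i = -6, 12, -4:
  1·m_0 + 4·m_1 + 1·m_2 = 6(Δ_1 - Δ_0) = 108
  1·m_1 + 4·m_2 + 1·m_3 = 6(Δ_2 - Δ_1) = -96
Natural end conditions: m_0 = m_3 = 0.
Forward elimination and back-substitution give m_0 = 0, m_1 = 176/5, m_2 = -164/5, m_3 = 0.
On [1, 2], s'(x) = b_1 + 2c_1·(x - 1) + 3d_1·(x - 1)² with b_1 = Δ_1 - h_1(2m_1 + m_2)/6 = 86/15, c_1 = m_1/2 = 88/5, d_1 = (m_2 - m_1)/(6h_1) = -34/3. So s'(1) = 86/15.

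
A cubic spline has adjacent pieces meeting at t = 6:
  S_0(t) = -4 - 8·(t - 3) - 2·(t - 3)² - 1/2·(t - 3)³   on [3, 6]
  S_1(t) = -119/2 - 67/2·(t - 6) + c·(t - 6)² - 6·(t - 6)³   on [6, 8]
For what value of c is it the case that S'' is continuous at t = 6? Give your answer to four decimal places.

S_0''(t) = -4 - 3·(t - 3), so S_0''(6) = -13. On the right, S_1''(6) = 2c, so c = -13/2.

-6.5000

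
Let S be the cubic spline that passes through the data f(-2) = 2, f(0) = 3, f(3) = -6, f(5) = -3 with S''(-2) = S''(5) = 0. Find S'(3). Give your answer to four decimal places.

-0.9396

With σ_i denoting the second derivative at x_i, h_i = 2, 3, 2, and Δ_i = (y_(i+1) − y_i)/h_i = 1/2, -3, 3/2:
  2·σ_0 + 10·σ_1 + 3·σ_2 = 6(Δ_1 - Δ_0) = -21
  3·σ_1 + 10·σ_2 + 2·σ_3 = 6(Δ_2 - Δ_1) = 27
Natural end conditions: σ_0 = σ_3 = 0.
Hence σ_0 = 0, σ_1 = -291/91, σ_2 = 333/91, σ_3 = 0.
On [3, 5], S'(x) = b_2 + 2c_2·(x - 3) + 3d_2·(x - 3)² with b_2 = Δ_2 - h_2(2σ_2 + σ_3)/6 = -171/182, c_2 = σ_2/2 = 333/182, d_2 = (σ_3 - σ_2)/(6h_2) = -111/364. So S'(3) = -171/182.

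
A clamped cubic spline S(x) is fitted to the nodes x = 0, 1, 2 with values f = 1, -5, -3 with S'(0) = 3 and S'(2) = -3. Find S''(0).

With σ_i denoting the second derivative at x_i, h_i = 1, 1, and Δ_i = (y_(i+1) − y_i)/h_i = -6, 2:
  1·σ_0 + 4·σ_1 + 1·σ_2 = 6(Δ_1 - Δ_0) = 48
Clamped end conditions give two more equations: 2h_0·σ_0 + h_0·σ_1 = 6(Δ_0 - S'(0)) = -54 and h_1·σ_1 + 2h_1·σ_2 = 6(S'(2) - Δ_1) = -30.
Forward elimination and back-substitution give σ_0 = -42, σ_1 = 30, σ_2 = -30.

-42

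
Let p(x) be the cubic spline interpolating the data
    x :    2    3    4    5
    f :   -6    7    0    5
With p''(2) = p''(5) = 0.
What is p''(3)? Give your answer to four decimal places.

Put m_i = p'' at the i-th knot. Here h = (1, 1, 1) and Δ = (13, -7, 5), so the interior equations h_(i-1)·m_(i-1) + 2(h_(i-1)+h_i)·m_i + h_i·m_(i+1) = 6(Δ_i − Δ_(i-1)) read
  1·m_0 + 4·m_1 + 1·m_2 = 6(Δ_1 - Δ_0) = -120
  1·m_1 + 4·m_2 + 1·m_3 = 6(Δ_2 - Δ_1) = 72
Natural end conditions: m_0 = m_3 = 0.
Forward elimination and back-substitution give m_0 = 0, m_1 = -184/5, m_2 = 136/5, m_3 = 0.

-36.8000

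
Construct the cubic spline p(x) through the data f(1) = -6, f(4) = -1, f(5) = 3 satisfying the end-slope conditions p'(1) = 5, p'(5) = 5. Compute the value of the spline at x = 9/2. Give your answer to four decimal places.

0.7031

Let M_i = p''(x_i). Step sizes h_i = 3, 1; slopes of the chords Δ_i = (y_(i+1) - y_i)/h_i = 5/3, 4.
  3·M_0 + 8·M_1 + 1·M_2 = 6(Δ_1 - Δ_0) = 14
Clamped end conditions give two more equations: 2h_0·M_0 + h_0·M_1 = 6(Δ_0 - p'(1)) = -20 and h_1·M_1 + 2h_1·M_2 = 6(p'(5) - Δ_1) = 6.
Forward elimination and back-substitution give M_0 = -61/12, M_1 = 7/2, M_2 = 5/4.
On [4, 5], p(x) = -1 + 21/8·(x - 4) + 7/4·(x - 4)² - 3/8·(x - 4)³.
With (x - 4) = 1/2: p(9/2) = 45/64.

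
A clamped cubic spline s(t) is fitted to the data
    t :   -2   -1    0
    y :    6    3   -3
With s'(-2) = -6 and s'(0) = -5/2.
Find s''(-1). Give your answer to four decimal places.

Put m_i = s'' at the i-th knot. Here h = (1, 1) and Δ = (-3, -6), so the interior equations h_(i-1)·m_(i-1) + 2(h_(i-1)+h_i)·m_i + h_i·m_(i+1) = 6(Δ_i − Δ_(i-1)) read
  1·m_0 + 4·m_1 + 1·m_2 = 6(Δ_1 - Δ_0) = -18
Clamped end conditions give two more equations: 2h_0·m_0 + h_0·m_1 = 6(Δ_0 - s'(-2)) = 18 and h_1·m_1 + 2h_1·m_2 = 6(s'(0) - Δ_1) = 21.
Solving: m_0 = 61/4, m_1 = -25/2, m_2 = 67/4.

-12.5000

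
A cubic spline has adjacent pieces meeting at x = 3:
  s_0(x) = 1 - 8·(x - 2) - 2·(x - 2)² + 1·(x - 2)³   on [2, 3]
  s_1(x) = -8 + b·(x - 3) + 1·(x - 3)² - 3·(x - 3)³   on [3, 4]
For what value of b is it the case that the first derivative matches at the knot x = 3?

-9

s_0'(x) = -8 - 4·(x - 2) + 3·(x - 2)², so s_0'(3) = -9. On the right, s_1'(3) = b, so b = -9.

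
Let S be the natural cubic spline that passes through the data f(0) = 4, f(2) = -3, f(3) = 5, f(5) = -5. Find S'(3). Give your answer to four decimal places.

With M_i denoting the second derivative at x_i, h_i = 2, 1, 2, and Δ_i = (y_(i+1) − y_i)/h_i = -7/2, 8, -5:
  2·M_0 + 6·M_1 + 1·M_2 = 6(Δ_1 - Δ_0) = 69
  1·M_1 + 6·M_2 + 2·M_3 = 6(Δ_2 - Δ_1) = -78
Natural end conditions: M_0 = M_3 = 0.
Solving: M_0 = 0, M_1 = 492/35, M_2 = -537/35, M_3 = 0.
On [3, 5], S'(x) = b_2 + 2c_2·(x - 3) + 3d_2·(x - 3)² with b_2 = Δ_2 - h_2(2M_2 + M_3)/6 = 183/35, c_2 = M_2/2 = -537/70, d_2 = (M_3 - M_2)/(6h_2) = 179/140. So S'(3) = 183/35.

5.2286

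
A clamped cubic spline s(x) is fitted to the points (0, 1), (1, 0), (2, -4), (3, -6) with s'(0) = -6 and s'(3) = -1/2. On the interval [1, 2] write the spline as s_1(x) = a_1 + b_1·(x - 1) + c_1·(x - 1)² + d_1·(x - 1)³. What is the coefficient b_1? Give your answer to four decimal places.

Let M_i = s''(x_i). Step sizes h_i = 1, 1, 1; slopes of the chords Δ_i = (y_(i+1) - y_i)/h_i = -1, -4, -2.
  1·M_0 + 4·M_1 + 1·M_2 = 6(Δ_1 - Δ_0) = -18
  1·M_1 + 4·M_2 + 1·M_3 = 6(Δ_2 - Δ_1) = 12
Clamped end conditions give two more equations: 2h_0·M_0 + h_0·M_1 = 6(Δ_0 - s'(0)) = 30 and h_2·M_2 + 2h_2·M_3 = 6(s'(3) - Δ_2) = 9.
Hence M_0 = 307/15, M_1 = -164/15, M_2 = 79/15, M_3 = 28/15.
On [1, 2], with s_1(x) = a_1 + b_1·(x - 1) + c_1·(x - 1)² + d_1·(x - 1)³: c_1 = M_1/2 = -82/15, d_1 = (M_2 - M_1)/(6h_1) = 27/10, b_1 = Δ_1 - h_1(2M_1 + M_2)/6 = -37/30.

-1.2333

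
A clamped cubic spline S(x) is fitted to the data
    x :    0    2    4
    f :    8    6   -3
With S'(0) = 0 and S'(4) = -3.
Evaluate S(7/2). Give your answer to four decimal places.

Put M_i = S'' at the i-th knot. Here h = (2, 2) and Δ = (-1, -9/2), so the interior equations h_(i-1)·M_(i-1) + 2(h_(i-1)+h_i)·M_i + h_i·M_(i+1) = 6(Δ_i − Δ_(i-1)) read
  2·M_0 + 8·M_1 + 2·M_2 = 6(Δ_1 - Δ_0) = -21
Clamped end conditions give two more equations: 2h_0·M_0 + h_0·M_1 = 6(Δ_0 - S'(0)) = -6 and h_1·M_1 + 2h_1·M_2 = 6(S'(4) - Δ_1) = 9.
Solving: M_0 = 3/8, M_1 = -15/4, M_2 = 33/8.
On [2, 4], S(x) = 6 - 27/8·(x - 2) - 15/8·(x - 2)² + 21/32·(x - 2)³.
With (x - 2) = 3/2: S(7/2) = -273/256.

-1.0664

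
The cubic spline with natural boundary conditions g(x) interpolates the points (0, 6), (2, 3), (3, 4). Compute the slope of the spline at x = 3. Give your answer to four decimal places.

Write m_i for g''(x_i). With h_i = 2, 1 and divided differences Δ_i = -3/2, 1, the continuity of g' gives the tridiagonal system
  2·m_0 + 6·m_1 + 1·m_2 = 6(Δ_1 - Δ_0) = 15
Natural end conditions: m_0 = m_2 = 0.
Solving the tridiagonal system: m_0 = 0, m_1 = 5/2, m_2 = 0.
On [2, 3], g'(x) = b_1 + 2c_1·(x - 2) + 3d_1·(x - 2)² with b_1 = Δ_1 - h_1(2m_1 + m_2)/6 = 1/6, c_1 = m_1/2 = 5/4, d_1 = (m_2 - m_1)/(6h_1) = -5/12. So g'(3) = 17/12.

1.4167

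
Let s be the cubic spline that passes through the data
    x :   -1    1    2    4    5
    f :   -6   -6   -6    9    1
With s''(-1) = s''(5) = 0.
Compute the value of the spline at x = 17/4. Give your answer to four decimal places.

8.1158

Let σ_i = s''(x_i). Step sizes h_i = 2, 1, 2, 1; slopes of the chords Δ_i = (y_(i+1) - y_i)/h_i = 0, 0, 15/2, -8.
  2·σ_0 + 6·σ_1 + 1·σ_2 = 6(Δ_1 - Δ_0) = 0
  1·σ_1 + 6·σ_2 + 2·σ_3 = 6(Δ_2 - Δ_1) = 45
  2·σ_2 + 6·σ_3 + 1·σ_4 = 6(Δ_3 - Δ_2) = -93
Natural end conditions: σ_0 = σ_4 = 0.
Solving: σ_0 = 0, σ_1 = -76/31, σ_2 = 456/31, σ_3 = -1265/62, σ_4 = 0.
On [4, 5], s(x) = 9 - 223/186·(x - 4) - 1265/124·(x - 4)² + 1265/372·(x - 4)³.
With (x - 4) = 1/4: s(17/4) = 64407/7936.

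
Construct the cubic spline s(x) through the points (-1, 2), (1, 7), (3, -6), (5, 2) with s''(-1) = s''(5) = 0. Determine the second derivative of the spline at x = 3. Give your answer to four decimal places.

Write M_i for s''(x_i). With h_i = 2, 2, 2 and divided differences Δ_i = 5/2, -13/2, 4, the continuity of s' gives the tridiagonal system
  2·M_0 + 8·M_1 + 2·M_2 = 6(Δ_1 - Δ_0) = -54
  2·M_1 + 8·M_2 + 2·M_3 = 6(Δ_2 - Δ_1) = 63
Natural end conditions: M_0 = M_3 = 0.
Forward elimination and back-substitution give M_0 = 0, M_1 = -93/10, M_2 = 51/5, M_3 = 0.

10.2000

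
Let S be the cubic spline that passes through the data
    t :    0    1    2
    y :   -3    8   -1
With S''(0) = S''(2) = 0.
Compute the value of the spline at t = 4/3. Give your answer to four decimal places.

Put M_i = S'' at the i-th knot. Here h = (1, 1) and Δ = (11, -9), so the interior equations h_(i-1)·M_(i-1) + 2(h_(i-1)+h_i)·M_i + h_i·M_(i+1) = 6(Δ_i − Δ_(i-1)) read
  1·M_0 + 4·M_1 + 1·M_2 = 6(Δ_1 - Δ_0) = -120
Natural end conditions: M_0 = M_2 = 0.
Solving: M_0 = 0, M_1 = -30, M_2 = 0.
On [1, 2], S(t) = 8 + 1·(t - 1) - 15·(t - 1)² + 5·(t - 1)³.
With (t - 1) = 1/3: S(4/3) = 185/27.

6.8519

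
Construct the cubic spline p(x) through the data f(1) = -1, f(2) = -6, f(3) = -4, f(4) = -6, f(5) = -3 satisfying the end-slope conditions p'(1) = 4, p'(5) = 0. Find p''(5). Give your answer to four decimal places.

-16.8571

Let m_i = p''(x_i). Step sizes h_i = 1, 1, 1, 1; slopes of the chords Δ_i = (y_(i+1) - y_i)/h_i = -5, 2, -2, 3.
  1·m_0 + 4·m_1 + 1·m_2 = 6(Δ_1 - Δ_0) = 42
  1·m_1 + 4·m_2 + 1·m_3 = 6(Δ_2 - Δ_1) = -24
  1·m_2 + 4·m_3 + 1·m_4 = 6(Δ_3 - Δ_2) = 30
Clamped end conditions give two more equations: 2h_0·m_0 + h_0·m_1 = 6(Δ_0 - p'(1)) = -54 and h_3·m_3 + 2h_3·m_4 = 6(p'(5) - Δ_3) = -18.
Solving: m_0 = -274/7, m_1 = 170/7, m_2 = -16, m_3 = 110/7, m_4 = -118/7.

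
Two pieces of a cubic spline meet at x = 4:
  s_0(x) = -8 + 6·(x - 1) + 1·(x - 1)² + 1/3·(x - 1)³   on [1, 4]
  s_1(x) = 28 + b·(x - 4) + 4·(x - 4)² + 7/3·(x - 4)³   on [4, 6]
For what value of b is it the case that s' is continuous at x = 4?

s_0'(x) = 6 + 2·(x - 1) + 1·(x - 1)², so s_0'(4) = 21. On the right, s_1'(4) = b, so b = 21.

21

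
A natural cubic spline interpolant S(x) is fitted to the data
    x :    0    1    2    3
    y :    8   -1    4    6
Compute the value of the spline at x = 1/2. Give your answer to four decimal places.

Put m_i = S'' at the i-th knot. Here h = (1, 1, 1) and Δ = (-9, 5, 2), so the interior equations h_(i-1)·m_(i-1) + 2(h_(i-1)+h_i)·m_i + h_i·m_(i+1) = 6(Δ_i − Δ_(i-1)) read
  1·m_0 + 4·m_1 + 1·m_2 = 6(Δ_1 - Δ_0) = 84
  1·m_1 + 4·m_2 + 1·m_3 = 6(Δ_2 - Δ_1) = -18
Natural end conditions: m_0 = m_3 = 0.
Solving the tridiagonal system: m_0 = 0, m_1 = 118/5, m_2 = -52/5, m_3 = 0.
On [0, 1], S(x) = 8 - 194/15·x + 0·x² + 59/15·x³.
With x = 1/2: S(1/2) = 81/40.

2.0250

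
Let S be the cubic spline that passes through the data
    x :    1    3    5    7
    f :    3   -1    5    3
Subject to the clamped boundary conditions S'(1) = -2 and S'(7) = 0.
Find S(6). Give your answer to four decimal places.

4.3167

Put σ_i = S'' at the i-th knot. Here h = (2, 2, 2) and Δ = (-2, 3, -1), so the interior equations h_(i-1)·σ_(i-1) + 2(h_(i-1)+h_i)·σ_i + h_i·σ_(i+1) = 6(Δ_i − Δ_(i-1)) read
  2·σ_0 + 8·σ_1 + 2·σ_2 = 6(Δ_1 - Δ_0) = 30
  2·σ_1 + 8·σ_2 + 2·σ_3 = 6(Δ_2 - Δ_1) = -24
Clamped end conditions give two more equations: 2h_0·σ_0 + h_0·σ_1 = 6(Δ_0 - S'(1)) = 0 and h_2·σ_2 + 2h_2·σ_3 = 6(S'(7) - Δ_2) = 6.
Hence σ_0 = -44/15, σ_1 = 88/15, σ_2 = -83/15, σ_3 = 64/15.
On [5, 7], S(x) = 5 + 19/15·(x - 5) - 83/30·(x - 5)² + 49/60·(x - 5)³.
With (x - 5) = 1: S(6) = 259/60.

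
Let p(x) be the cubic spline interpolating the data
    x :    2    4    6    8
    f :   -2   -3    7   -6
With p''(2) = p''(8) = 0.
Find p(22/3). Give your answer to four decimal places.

0.3679

With σ_i denoting the second derivative at x_i, h_i = 2, 2, 2, and Δ_i = (y_(i+1) − y_i)/h_i = -1/2, 5, -13/2:
  2·σ_0 + 8·σ_1 + 2·σ_2 = 6(Δ_1 - Δ_0) = 33
  2·σ_1 + 8·σ_2 + 2·σ_3 = 6(Δ_2 - Δ_1) = -69
Natural end conditions: σ_0 = σ_3 = 0.
Solving the tridiagonal system: σ_0 = 0, σ_1 = 67/10, σ_2 = -103/10, σ_3 = 0.
On [6, 8], p(x) = 7 + 11/30·(x - 6) - 103/20·(x - 6)² + 103/120·(x - 6)³.
With (x - 6) = 4/3: p(22/3) = 149/405.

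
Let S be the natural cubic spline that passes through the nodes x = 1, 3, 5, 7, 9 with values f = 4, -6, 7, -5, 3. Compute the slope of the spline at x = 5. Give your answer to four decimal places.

0.4375

Write σ_i for S''(x_i). With h_i = 2, 2, 2, 2 and divided differences Δ_i = -5, 13/2, -6, 4, the continuity of S' gives the tridiagonal system
  2·σ_0 + 8·σ_1 + 2·σ_2 = 6(Δ_1 - Δ_0) = 69
  2·σ_1 + 8·σ_2 + 2·σ_3 = 6(Δ_2 - Δ_1) = -75
  2·σ_2 + 8·σ_3 + 2·σ_4 = 6(Δ_3 - Δ_2) = 60
Natural end conditions: σ_0 = σ_4 = 0.
Hence σ_0 = 0, σ_1 = 1395/112, σ_2 = -429/28, σ_3 = 1269/112, σ_4 = 0.
On [5, 7], S'(x) = b_2 + 2c_2·(x - 5) + 3d_2·(x - 5)² with b_2 = Δ_2 - h_2(2σ_2 + σ_3)/6 = 7/16, c_2 = σ_2/2 = -429/56, d_2 = (σ_3 - σ_2)/(6h_2) = 995/448. So S'(5) = 7/16.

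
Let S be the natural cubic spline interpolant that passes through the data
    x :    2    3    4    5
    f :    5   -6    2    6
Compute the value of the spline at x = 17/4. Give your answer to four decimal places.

Write M_i for S''(x_i). With h_i = 1, 1, 1 and divided differences Δ_i = -11, 8, 4, the continuity of S' gives the tridiagonal system
  1·M_0 + 4·M_1 + 1·M_2 = 6(Δ_1 - Δ_0) = 114
  1·M_1 + 4·M_2 + 1·M_3 = 6(Δ_2 - Δ_1) = -24
Natural end conditions: M_0 = M_3 = 0.
Hence M_0 = 0, M_1 = 32, M_2 = -14, M_3 = 0.
On [4, 5], S(x) = 2 + 26/3·(x - 4) - 7·(x - 4)² + 7/3·(x - 4)³.
With (x - 4) = 1/4: S(17/4) = 241/64.

3.7656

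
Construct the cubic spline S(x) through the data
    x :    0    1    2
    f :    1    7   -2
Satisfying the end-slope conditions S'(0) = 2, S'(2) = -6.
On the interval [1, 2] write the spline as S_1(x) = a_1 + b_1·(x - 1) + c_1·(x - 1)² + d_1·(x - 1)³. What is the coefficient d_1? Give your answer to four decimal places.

10.7500

Put M_i = S'' at the i-th knot. Here h = (1, 1) and Δ = (6, -9), so the interior equations h_(i-1)·M_(i-1) + 2(h_(i-1)+h_i)·M_i + h_i·M_(i+1) = 6(Δ_i − Δ_(i-1)) read
  1·M_0 + 4·M_1 + 1·M_2 = 6(Δ_1 - Δ_0) = -90
Clamped end conditions give two more equations: 2h_0·M_0 + h_0·M_1 = 6(Δ_0 - S'(0)) = 24 and h_1·M_1 + 2h_1·M_2 = 6(S'(2) - Δ_1) = 18.
Forward elimination and back-substitution give M_0 = 61/2, M_1 = -37, M_2 = 55/2.
On [1, 2], with S_1(x) = a_1 + b_1·(x - 1) + c_1·(x - 1)² + d_1·(x - 1)³: c_1 = M_1/2 = -37/2, d_1 = (M_2 - M_1)/(6h_1) = 43/4, b_1 = Δ_1 - h_1(2M_1 + M_2)/6 = -5/4.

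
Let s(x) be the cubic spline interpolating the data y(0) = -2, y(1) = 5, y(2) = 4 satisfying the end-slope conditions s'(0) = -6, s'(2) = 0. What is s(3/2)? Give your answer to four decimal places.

5.2500

Let m_i = s''(x_i). Step sizes h_i = 1, 1; slopes of the chords Δ_i = (y_(i+1) - y_i)/h_i = 7, -1.
  1·m_0 + 4·m_1 + 1·m_2 = 6(Δ_1 - Δ_0) = -48
Clamped end conditions give two more equations: 2h_0·m_0 + h_0·m_1 = 6(Δ_0 - s'(0)) = 78 and h_1·m_1 + 2h_1·m_2 = 6(s'(2) - Δ_1) = 6.
Hence m_0 = 54, m_1 = -30, m_2 = 18.
On [1, 2], s(x) = 5 + 6·(x - 1) - 15·(x - 1)² + 8·(x - 1)³.
With (x - 1) = 1/2: s(3/2) = 21/4.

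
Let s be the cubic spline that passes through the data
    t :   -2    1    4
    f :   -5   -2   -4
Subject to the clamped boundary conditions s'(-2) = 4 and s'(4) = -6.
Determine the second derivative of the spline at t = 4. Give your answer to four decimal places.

Write m_i for s''(x_i). With h_i = 3, 3 and divided differences Δ_i = 1, -2/3, the continuity of s' gives the tridiagonal system
  3·m_0 + 12·m_1 + 3·m_2 = 6(Δ_1 - Δ_0) = -10
Clamped end conditions give two more equations: 2h_0·m_0 + h_0·m_1 = 6(Δ_0 - s'(-2)) = -18 and h_1·m_1 + 2h_1·m_2 = 6(s'(4) - Δ_1) = -32.
Solving the tridiagonal system: m_0 = -23/6, m_1 = 5/3, m_2 = -37/6.

-6.1667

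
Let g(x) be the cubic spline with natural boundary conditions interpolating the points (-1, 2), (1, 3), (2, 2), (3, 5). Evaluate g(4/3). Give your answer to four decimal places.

2.4992

Put m_i = g'' at the i-th knot. Here h = (2, 1, 1) and Δ = (1/2, -1, 3), so the interior equations h_(i-1)·m_(i-1) + 2(h_(i-1)+h_i)·m_i + h_i·m_(i+1) = 6(Δ_i − Δ_(i-1)) read
  2·m_0 + 6·m_1 + 1·m_2 = 6(Δ_1 - Δ_0) = -9
  1·m_1 + 4·m_2 + 1·m_3 = 6(Δ_2 - Δ_1) = 24
Natural end conditions: m_0 = m_3 = 0.
Solving: m_0 = 0, m_1 = -60/23, m_2 = 153/23, m_3 = 0.
On [1, 2], g(x) = 3 - 57/46·(x - 1) - 30/23·(x - 1)² + 71/46·(x - 1)³.
With (x - 1) = 1/3: g(4/3) = 1552/621.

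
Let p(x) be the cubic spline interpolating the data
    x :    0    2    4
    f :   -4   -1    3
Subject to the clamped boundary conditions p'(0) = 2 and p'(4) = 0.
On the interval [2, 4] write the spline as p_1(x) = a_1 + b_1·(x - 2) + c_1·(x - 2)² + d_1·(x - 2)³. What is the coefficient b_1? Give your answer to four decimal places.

Write M_i for p''(x_i). With h_i = 2, 2 and divided differences Δ_i = 3/2, 2, the continuity of p' gives the tridiagonal system
  2·M_0 + 8·M_1 + 2·M_2 = 6(Δ_1 - Δ_0) = 3
Clamped end conditions give two more equations: 2h_0·M_0 + h_0·M_1 = 6(Δ_0 - p'(0)) = -3 and h_1·M_1 + 2h_1·M_2 = 6(p'(4) - Δ_1) = -12.
Solving: M_0 = -13/8, M_1 = 7/4, M_2 = -31/8.
On [2, 4], with p_1(x) = a_1 + b_1·(x - 2) + c_1·(x - 2)² + d_1·(x - 2)³: c_1 = M_1/2 = 7/8, d_1 = (M_2 - M_1)/(6h_1) = -15/32, b_1 = Δ_1 - h_1(2M_1 + M_2)/6 = 17/8.

2.1250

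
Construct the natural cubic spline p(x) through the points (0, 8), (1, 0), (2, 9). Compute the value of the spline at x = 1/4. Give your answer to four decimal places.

Put m_i = p'' at the i-th knot. Here h = (1, 1) and Δ = (-8, 9), so the interior equations h_(i-1)·m_(i-1) + 2(h_(i-1)+h_i)·m_i + h_i·m_(i+1) = 6(Δ_i − Δ_(i-1)) read
  1·m_0 + 4·m_1 + 1·m_2 = 6(Δ_1 - Δ_0) = 102
Natural end conditions: m_0 = m_2 = 0.
Solving the tridiagonal system: m_0 = 0, m_1 = 51/2, m_2 = 0.
On [0, 1], p(x) = 8 - 49/4·x + 0·x² + 17/4·x³.
With x = 1/4: p(1/4) = 1281/256.

5.0039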